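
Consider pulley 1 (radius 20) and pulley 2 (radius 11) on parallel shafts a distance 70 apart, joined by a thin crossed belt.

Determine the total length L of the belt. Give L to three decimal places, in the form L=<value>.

crossed belt: β = asin((r1+r2)/C) = asin(31/70) = 26.2863°
wrap1 = wrap2 = π + 2β = 232.5726°
tangent length = C·cosβ = 62.7615
L = (r1+r2)·wrap + 2·C·cosβ = 31·4.0592 + 2·62.7615 = 251.3568

L=251.357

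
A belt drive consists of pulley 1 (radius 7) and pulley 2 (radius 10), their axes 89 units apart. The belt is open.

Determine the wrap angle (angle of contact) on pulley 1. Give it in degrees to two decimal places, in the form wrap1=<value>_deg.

wrap1=176.14_deg

open belt: β = asin((r2−r1)/C) = asin(3/89) = 1.9317°
wrap1 = π − 2β = 176.1366°
wrap2 = π + 2β = 183.8634°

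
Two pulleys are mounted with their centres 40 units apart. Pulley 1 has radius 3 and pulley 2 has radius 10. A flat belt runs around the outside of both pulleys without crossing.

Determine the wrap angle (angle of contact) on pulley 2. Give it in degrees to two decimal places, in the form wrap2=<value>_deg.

open belt: β = asin((r2−r1)/C) = asin(7/40) = 10.0787°
wrap1 = π − 2β = 159.8427°
wrap2 = π + 2β = 200.1573°

wrap2=200.16_deg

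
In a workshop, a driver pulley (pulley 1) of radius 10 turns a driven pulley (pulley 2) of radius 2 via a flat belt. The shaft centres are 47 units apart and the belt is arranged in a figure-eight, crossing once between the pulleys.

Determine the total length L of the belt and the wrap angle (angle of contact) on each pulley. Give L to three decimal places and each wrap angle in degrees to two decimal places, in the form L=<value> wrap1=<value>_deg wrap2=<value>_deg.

crossed belt: β = asin((r1+r2)/C) = asin(12/47) = 14.7925°
wrap1 = wrap2 = π + 2β = 209.5850°
tangent length = C·cosβ = 45.4423
L = (r1+r2)·wrap + 2·C·cosβ = 12·3.6579 + 2·45.4423 = 134.7799

L=134.780 wrap1=209.58_deg wrap2=209.58_deg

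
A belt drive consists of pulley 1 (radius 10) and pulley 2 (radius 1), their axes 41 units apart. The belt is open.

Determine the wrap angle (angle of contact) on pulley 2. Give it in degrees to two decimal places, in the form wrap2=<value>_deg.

wrap2=154.64_deg

open belt: β = asin((r2−r1)/C) = asin(-9/41) = -12.6804°
wrap1 = π − 2β = 205.3608°
wrap2 = π + 2β = 154.6392°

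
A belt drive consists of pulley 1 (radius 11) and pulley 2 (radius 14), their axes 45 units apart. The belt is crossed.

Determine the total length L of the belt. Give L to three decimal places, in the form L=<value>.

crossed belt: β = asin((r1+r2)/C) = asin(25/45) = 33.7490°
wrap1 = wrap2 = π + 2β = 247.4980°
tangent length = C·cosβ = 37.4166
L = (r1+r2)·wrap + 2·C·cosβ = 25·4.3197 + 2·37.4166 = 182.8245

L=182.825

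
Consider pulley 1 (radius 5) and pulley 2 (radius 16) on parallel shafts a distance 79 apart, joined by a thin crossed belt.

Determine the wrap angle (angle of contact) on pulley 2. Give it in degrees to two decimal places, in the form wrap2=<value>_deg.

crossed belt: β = asin((r1+r2)/C) = asin(21/79) = 15.4158°
wrap1 = wrap2 = π + 2β = 210.8317°

wrap2=210.83_deg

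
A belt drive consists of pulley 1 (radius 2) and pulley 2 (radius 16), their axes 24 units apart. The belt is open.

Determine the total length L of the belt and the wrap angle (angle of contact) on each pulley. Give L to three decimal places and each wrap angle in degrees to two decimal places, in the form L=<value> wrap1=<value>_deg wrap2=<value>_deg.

open belt: β = asin((r2−r1)/C) = asin(14/24) = 35.6853°
wrap1 = π − 2β = 108.6293°
wrap2 = π + 2β = 251.3707°
tangent length = C·cosβ = 19.4936
L = r1·wrap1 + r2·wrap2 + 2·C·cosβ = 2·1.8959 + 16·4.3872 + 2·19.4936 = 112.9750

L=112.975 wrap1=108.63_deg wrap2=251.37_deg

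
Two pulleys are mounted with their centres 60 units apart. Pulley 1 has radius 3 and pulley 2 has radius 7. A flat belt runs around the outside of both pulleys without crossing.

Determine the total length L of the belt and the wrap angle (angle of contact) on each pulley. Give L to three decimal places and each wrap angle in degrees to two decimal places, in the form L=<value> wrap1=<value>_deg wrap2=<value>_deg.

L=151.683 wrap1=172.35_deg wrap2=187.65_deg

open belt: β = asin((r2−r1)/C) = asin(4/60) = 3.8226°
wrap1 = π − 2β = 172.3549°
wrap2 = π + 2β = 187.6451°
tangent length = C·cosβ = 59.8665
L = r1·wrap1 + r2·wrap2 + 2·C·cosβ = 3·3.0082 + 7·3.2750 + 2·59.8665 = 151.6827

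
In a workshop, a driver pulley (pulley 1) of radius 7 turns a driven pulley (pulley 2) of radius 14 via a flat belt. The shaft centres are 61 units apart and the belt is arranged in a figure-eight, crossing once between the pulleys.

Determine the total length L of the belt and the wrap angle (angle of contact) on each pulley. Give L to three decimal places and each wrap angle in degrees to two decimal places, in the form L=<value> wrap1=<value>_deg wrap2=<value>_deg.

crossed belt: β = asin((r1+r2)/C) = asin(21/61) = 20.1368°
wrap1 = wrap2 = π + 2β = 220.2735°
tangent length = C·cosβ = 57.2713
L = (r1+r2)·wrap + 2·C·cosβ = 21·3.8445 + 2·57.2713 = 195.2770

L=195.277 wrap1=220.27_deg wrap2=220.27_deg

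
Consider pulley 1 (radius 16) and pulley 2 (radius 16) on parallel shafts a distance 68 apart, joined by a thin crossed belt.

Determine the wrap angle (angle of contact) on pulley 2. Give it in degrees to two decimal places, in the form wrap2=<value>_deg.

wrap2=236.14_deg

crossed belt: β = asin((r1+r2)/C) = asin(32/68) = 28.0725°
wrap1 = wrap2 = π + 2β = 236.1450°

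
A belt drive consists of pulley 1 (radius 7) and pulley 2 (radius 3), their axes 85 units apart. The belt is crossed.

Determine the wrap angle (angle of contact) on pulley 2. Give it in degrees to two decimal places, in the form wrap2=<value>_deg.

wrap2=193.51_deg

crossed belt: β = asin((r1+r2)/C) = asin(10/85) = 6.7563°
wrap1 = wrap2 = π + 2β = 193.5127°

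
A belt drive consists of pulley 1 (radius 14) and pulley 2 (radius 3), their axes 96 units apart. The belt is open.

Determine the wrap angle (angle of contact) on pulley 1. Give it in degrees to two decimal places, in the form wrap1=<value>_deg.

wrap1=193.16_deg

open belt: β = asin((r2−r1)/C) = asin(-11/96) = -6.5796°
wrap1 = π − 2β = 193.1592°
wrap2 = π + 2β = 166.8408°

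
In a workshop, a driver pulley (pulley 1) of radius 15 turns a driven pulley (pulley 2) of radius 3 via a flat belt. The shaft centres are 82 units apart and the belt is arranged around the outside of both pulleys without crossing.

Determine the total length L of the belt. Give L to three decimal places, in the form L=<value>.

L=222.308

open belt: β = asin((r2−r1)/C) = asin(-12/82) = -8.4150°
wrap1 = π − 2β = 196.8299°
wrap2 = π + 2β = 163.1701°
tangent length = C·cosβ = 81.1172
L = r1·wrap1 + r2·wrap2 + 2·C·cosβ = 15·3.4353 + 3·2.8479 + 2·81.1172 = 222.3079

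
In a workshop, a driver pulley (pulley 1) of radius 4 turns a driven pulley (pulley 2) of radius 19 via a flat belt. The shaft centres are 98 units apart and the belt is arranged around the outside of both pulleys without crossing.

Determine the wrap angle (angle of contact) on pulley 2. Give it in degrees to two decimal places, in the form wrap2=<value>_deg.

open belt: β = asin((r2−r1)/C) = asin(15/98) = 8.8044°
wrap1 = π − 2β = 162.3913°
wrap2 = π + 2β = 197.6087°

wrap2=197.61_deg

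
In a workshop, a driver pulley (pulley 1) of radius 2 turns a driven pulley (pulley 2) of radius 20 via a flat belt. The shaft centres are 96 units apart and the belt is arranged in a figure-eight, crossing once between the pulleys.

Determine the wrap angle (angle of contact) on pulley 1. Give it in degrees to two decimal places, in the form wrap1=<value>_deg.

crossed belt: β = asin((r1+r2)/C) = asin(22/96) = 13.2480°
wrap1 = wrap2 = π + 2β = 206.4960°

wrap1=206.50_deg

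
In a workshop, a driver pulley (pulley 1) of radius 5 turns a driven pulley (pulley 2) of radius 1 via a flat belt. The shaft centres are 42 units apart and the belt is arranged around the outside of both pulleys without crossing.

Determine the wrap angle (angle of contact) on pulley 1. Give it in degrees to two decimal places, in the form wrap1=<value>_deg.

wrap1=190.93_deg

open belt: β = asin((r2−r1)/C) = asin(-4/42) = -5.4650°
wrap1 = π − 2β = 190.9300°
wrap2 = π + 2β = 169.0700°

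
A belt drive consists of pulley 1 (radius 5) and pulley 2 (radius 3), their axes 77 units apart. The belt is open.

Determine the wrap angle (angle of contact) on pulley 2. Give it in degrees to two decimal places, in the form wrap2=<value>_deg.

open belt: β = asin((r2−r1)/C) = asin(-2/77) = -1.4884°
wrap1 = π − 2β = 182.9767°
wrap2 = π + 2β = 177.0233°

wrap2=177.02_deg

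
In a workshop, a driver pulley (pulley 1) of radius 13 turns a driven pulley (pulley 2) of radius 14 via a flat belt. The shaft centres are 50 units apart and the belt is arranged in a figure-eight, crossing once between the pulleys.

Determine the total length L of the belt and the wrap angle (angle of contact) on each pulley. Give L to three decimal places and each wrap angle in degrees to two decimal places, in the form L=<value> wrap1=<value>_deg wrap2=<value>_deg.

L=199.793 wrap1=245.37_deg wrap2=245.37_deg

crossed belt: β = asin((r1+r2)/C) = asin(27/50) = 32.6836°
wrap1 = wrap2 = π + 2β = 245.3673°
tangent length = C·cosβ = 42.0833
L = (r1+r2)·wrap + 2·C·cosβ = 27·4.2825 + 2·42.0833 = 199.7931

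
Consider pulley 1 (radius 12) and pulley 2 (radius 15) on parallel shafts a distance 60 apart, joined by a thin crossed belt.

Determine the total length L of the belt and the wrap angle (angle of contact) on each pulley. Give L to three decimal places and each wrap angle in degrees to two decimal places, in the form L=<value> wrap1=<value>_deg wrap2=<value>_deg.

L=217.192 wrap1=233.49_deg wrap2=233.49_deg

crossed belt: β = asin((r1+r2)/C) = asin(27/60) = 26.7437°
wrap1 = wrap2 = π + 2β = 233.4874°
tangent length = C·cosβ = 53.5817
L = (r1+r2)·wrap + 2·C·cosβ = 27·4.0751 + 2·53.5817 = 217.1918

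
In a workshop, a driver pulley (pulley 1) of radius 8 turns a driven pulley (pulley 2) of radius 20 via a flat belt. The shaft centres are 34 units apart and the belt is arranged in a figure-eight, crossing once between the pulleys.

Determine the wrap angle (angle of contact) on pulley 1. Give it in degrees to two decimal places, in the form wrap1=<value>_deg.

wrap1=290.88_deg

crossed belt: β = asin((r1+r2)/C) = asin(28/34) = 55.4397°
wrap1 = wrap2 = π + 2β = 290.8794°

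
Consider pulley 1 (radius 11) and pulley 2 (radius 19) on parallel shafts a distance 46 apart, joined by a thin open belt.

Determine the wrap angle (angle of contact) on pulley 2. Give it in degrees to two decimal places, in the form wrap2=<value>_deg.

wrap2=200.03_deg

open belt: β = asin((r2−r1)/C) = asin(8/46) = 10.0154°
wrap1 = π − 2β = 159.9692°
wrap2 = π + 2β = 200.0308°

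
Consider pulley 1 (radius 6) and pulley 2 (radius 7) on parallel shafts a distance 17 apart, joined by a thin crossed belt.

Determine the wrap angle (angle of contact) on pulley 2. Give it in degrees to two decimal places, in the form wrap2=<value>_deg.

crossed belt: β = asin((r1+r2)/C) = asin(13/17) = 49.8808°
wrap1 = wrap2 = π + 2β = 279.7617°

wrap2=279.76_deg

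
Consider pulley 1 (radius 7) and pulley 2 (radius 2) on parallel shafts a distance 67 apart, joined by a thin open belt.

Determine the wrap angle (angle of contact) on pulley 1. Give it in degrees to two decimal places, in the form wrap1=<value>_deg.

wrap1=188.56_deg

open belt: β = asin((r2−r1)/C) = asin(-5/67) = -4.2798°
wrap1 = π − 2β = 188.5596°
wrap2 = π + 2β = 171.4404°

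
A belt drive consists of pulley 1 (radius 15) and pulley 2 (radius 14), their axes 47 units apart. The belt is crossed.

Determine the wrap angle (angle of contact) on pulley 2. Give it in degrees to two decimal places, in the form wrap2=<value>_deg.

wrap2=256.20_deg

crossed belt: β = asin((r1+r2)/C) = asin(29/47) = 38.0989°
wrap1 = wrap2 = π + 2β = 256.1979°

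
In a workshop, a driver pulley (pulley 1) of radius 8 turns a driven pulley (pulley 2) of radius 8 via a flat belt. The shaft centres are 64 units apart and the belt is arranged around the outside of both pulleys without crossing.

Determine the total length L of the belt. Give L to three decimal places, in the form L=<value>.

L=178.265

open belt: β = asin((r2−r1)/C) = asin(0/64) = 0.0000°
wrap1 = π − 2β = 180.0000°
wrap2 = π + 2β = 180.0000°
tangent length = C·cosβ = 64.0000
L = r1·wrap1 + r2·wrap2 + 2·C·cosβ = 8·3.1416 + 8·3.1416 + 2·64.0000 = 178.2655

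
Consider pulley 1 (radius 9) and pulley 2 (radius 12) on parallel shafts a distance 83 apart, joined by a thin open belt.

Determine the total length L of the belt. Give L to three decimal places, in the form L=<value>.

L=232.082

open belt: β = asin((r2−r1)/C) = asin(3/83) = 2.0714°
wrap1 = π − 2β = 175.8572°
wrap2 = π + 2β = 184.1428°
tangent length = C·cosβ = 82.9458
L = r1·wrap1 + r2·wrap2 + 2·C·cosβ = 9·3.0693 + 12·3.2139 + 2·82.9458 = 232.0819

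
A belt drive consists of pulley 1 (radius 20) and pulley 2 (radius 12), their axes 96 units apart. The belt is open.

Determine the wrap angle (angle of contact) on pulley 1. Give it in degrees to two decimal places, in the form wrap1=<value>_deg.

wrap1=189.56_deg

open belt: β = asin((r2−r1)/C) = asin(-8/96) = -4.7802°
wrap1 = π − 2β = 189.5604°
wrap2 = π + 2β = 170.4396°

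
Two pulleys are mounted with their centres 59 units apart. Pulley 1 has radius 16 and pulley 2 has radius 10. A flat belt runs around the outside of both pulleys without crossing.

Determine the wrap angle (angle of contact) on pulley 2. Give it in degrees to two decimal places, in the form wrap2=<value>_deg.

wrap2=168.33_deg

open belt: β = asin((r2−r1)/C) = asin(-6/59) = -5.8368°
wrap1 = π − 2β = 191.6736°
wrap2 = π + 2β = 168.3264°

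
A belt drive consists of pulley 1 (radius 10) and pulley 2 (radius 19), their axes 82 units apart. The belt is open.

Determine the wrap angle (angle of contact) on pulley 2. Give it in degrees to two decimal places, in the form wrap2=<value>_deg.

wrap2=192.60_deg

open belt: β = asin((r2−r1)/C) = asin(9/82) = 6.3013°
wrap1 = π − 2β = 167.3975°
wrap2 = π + 2β = 192.6025°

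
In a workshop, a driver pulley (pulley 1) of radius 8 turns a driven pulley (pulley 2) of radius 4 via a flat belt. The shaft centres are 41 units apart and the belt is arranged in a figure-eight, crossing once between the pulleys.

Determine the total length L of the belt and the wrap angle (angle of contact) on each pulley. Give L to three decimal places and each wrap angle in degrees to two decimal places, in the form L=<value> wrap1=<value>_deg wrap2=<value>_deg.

crossed belt: β = asin((r1+r2)/C) = asin(12/41) = 17.0186°
wrap1 = wrap2 = π + 2β = 214.0373°
tangent length = C·cosβ = 39.2046
L = (r1+r2)·wrap + 2·C·cosβ = 12·3.7357 + 2·39.2046 = 123.2370

L=123.237 wrap1=214.04_deg wrap2=214.04_deg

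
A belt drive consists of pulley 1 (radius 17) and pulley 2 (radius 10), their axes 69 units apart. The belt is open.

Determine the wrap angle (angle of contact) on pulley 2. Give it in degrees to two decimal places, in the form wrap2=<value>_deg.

open belt: β = asin((r2−r1)/C) = asin(-7/69) = -5.8226°
wrap1 = π − 2β = 191.6453°
wrap2 = π + 2β = 168.3547°

wrap2=168.35_deg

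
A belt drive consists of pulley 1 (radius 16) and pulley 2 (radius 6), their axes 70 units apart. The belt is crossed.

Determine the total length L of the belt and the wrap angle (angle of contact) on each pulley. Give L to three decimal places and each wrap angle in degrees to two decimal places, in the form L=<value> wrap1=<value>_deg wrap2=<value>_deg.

crossed belt: β = asin((r1+r2)/C) = asin(22/70) = 18.3177°
wrap1 = wrap2 = π + 2β = 216.6354°
tangent length = C·cosβ = 66.4530
L = (r1+r2)·wrap + 2·C·cosβ = 22·3.7810 + 2·66.4530 = 216.0880

L=216.088 wrap1=216.64_deg wrap2=216.64_deg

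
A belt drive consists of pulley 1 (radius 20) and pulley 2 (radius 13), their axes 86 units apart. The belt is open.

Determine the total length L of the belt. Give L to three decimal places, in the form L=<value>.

open belt: β = asin((r2−r1)/C) = asin(-7/86) = -4.6688°
wrap1 = π − 2β = 189.3375°
wrap2 = π + 2β = 170.6625°
tangent length = C·cosβ = 85.7146
L = r1·wrap1 + r2·wrap2 + 2·C·cosβ = 20·3.3046 + 13·2.9786 + 2·85.7146 = 276.2426

L=276.243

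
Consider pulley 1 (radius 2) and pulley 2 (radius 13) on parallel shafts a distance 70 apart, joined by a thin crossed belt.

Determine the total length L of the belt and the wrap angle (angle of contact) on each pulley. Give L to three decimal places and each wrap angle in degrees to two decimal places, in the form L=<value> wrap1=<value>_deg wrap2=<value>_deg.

L=190.351 wrap1=204.75_deg wrap2=204.75_deg

crossed belt: β = asin((r1+r2)/C) = asin(15/70) = 12.3736°
wrap1 = wrap2 = π + 2β = 204.7473°
tangent length = C·cosβ = 68.3740
L = (r1+r2)·wrap + 2·C·cosβ = 15·3.5735 + 2·68.3740 = 190.3506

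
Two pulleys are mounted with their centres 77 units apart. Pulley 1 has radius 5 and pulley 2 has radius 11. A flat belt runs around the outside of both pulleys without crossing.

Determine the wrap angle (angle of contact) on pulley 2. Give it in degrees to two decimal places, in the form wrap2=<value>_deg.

wrap2=188.94_deg

open belt: β = asin((r2−r1)/C) = asin(6/77) = 4.4691°
wrap1 = π − 2β = 171.0617°
wrap2 = π + 2β = 188.9383°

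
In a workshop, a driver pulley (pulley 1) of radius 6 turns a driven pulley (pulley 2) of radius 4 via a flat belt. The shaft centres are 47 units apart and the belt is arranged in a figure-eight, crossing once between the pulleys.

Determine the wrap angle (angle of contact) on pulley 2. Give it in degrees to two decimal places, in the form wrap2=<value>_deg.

crossed belt: β = asin((r1+r2)/C) = asin(10/47) = 12.2845°
wrap1 = wrap2 = π + 2β = 204.5690°

wrap2=204.57_deg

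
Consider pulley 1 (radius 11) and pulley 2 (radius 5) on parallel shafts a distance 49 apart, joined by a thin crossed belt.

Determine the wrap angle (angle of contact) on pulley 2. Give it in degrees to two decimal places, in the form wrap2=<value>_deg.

crossed belt: β = asin((r1+r2)/C) = asin(16/49) = 19.0583°
wrap1 = wrap2 = π + 2β = 218.1167°

wrap2=218.12_deg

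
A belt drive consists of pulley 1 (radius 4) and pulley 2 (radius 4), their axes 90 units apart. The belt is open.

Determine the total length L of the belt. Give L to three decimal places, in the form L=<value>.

open belt: β = asin((r2−r1)/C) = asin(0/90) = 0.0000°
wrap1 = π − 2β = 180.0000°
wrap2 = π + 2β = 180.0000°
tangent length = C·cosβ = 90.0000
L = r1·wrap1 + r2·wrap2 + 2·C·cosβ = 4·3.1416 + 4·3.1416 + 2·90.0000 = 205.1327

L=205.133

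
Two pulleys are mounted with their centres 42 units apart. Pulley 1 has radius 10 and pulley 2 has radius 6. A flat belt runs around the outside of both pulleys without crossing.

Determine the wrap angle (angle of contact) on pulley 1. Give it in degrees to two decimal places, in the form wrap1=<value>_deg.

open belt: β = asin((r2−r1)/C) = asin(-4/42) = -5.4650°
wrap1 = π − 2β = 190.9300°
wrap2 = π + 2β = 169.0700°

wrap1=190.93_deg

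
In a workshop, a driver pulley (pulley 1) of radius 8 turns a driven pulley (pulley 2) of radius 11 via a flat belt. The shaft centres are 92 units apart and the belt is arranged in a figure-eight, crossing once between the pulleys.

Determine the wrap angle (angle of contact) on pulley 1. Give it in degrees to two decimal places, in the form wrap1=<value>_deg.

crossed belt: β = asin((r1+r2)/C) = asin(19/92) = 11.9186°
wrap1 = wrap2 = π + 2β = 203.8372°

wrap1=203.84_deg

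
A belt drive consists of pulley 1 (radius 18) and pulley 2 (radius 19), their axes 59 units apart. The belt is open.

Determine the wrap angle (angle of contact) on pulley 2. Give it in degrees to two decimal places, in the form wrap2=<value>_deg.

wrap2=181.94_deg

open belt: β = asin((r2−r1)/C) = asin(1/59) = 0.9712°
wrap1 = π − 2β = 178.0577°
wrap2 = π + 2β = 181.9423°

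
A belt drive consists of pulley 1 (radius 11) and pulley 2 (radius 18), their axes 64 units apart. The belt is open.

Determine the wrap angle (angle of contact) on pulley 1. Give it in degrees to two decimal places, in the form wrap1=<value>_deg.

open belt: β = asin((r2−r1)/C) = asin(7/64) = 6.2793°
wrap1 = π − 2β = 167.4414°
wrap2 = π + 2β = 192.5586°

wrap1=167.44_deg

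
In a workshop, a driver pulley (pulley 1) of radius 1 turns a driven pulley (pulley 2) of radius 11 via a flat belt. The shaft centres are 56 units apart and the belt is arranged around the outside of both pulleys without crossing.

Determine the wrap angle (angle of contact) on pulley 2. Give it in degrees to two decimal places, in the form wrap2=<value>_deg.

wrap2=200.57_deg

open belt: β = asin((r2−r1)/C) = asin(10/56) = 10.2866°
wrap1 = π − 2β = 159.4269°
wrap2 = π + 2β = 200.5731°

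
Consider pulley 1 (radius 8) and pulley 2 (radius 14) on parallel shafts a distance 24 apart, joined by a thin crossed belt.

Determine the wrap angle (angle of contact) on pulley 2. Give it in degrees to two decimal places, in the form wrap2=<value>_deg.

crossed belt: β = asin((r1+r2)/C) = asin(22/24) = 66.4435°
wrap1 = wrap2 = π + 2β = 312.8871°

wrap2=312.89_deg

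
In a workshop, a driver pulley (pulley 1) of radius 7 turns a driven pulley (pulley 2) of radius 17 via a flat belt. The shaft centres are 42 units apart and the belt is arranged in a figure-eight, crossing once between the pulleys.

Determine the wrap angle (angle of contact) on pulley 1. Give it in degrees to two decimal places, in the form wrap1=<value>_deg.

wrap1=249.70_deg

crossed belt: β = asin((r1+r2)/C) = asin(24/42) = 34.8499°
wrap1 = wrap2 = π + 2β = 249.6998°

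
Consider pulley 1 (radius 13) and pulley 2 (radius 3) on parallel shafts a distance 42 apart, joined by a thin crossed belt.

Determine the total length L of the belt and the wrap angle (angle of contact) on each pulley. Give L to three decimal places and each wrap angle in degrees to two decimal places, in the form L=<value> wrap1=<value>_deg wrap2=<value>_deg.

crossed belt: β = asin((r1+r2)/C) = asin(16/42) = 22.3927°
wrap1 = wrap2 = π + 2β = 224.7854°
tangent length = C·cosβ = 38.8330
L = (r1+r2)·wrap + 2·C·cosβ = 16·3.9232 + 2·38.8330 = 140.4379

L=140.438 wrap1=224.79_deg wrap2=224.79_deg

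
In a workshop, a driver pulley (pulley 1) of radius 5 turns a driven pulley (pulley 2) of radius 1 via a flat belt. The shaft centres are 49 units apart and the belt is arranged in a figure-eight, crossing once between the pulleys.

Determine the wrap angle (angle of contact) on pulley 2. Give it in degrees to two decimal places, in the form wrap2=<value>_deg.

wrap2=194.07_deg

crossed belt: β = asin((r1+r2)/C) = asin(6/49) = 7.0335°
wrap1 = wrap2 = π + 2β = 194.0669°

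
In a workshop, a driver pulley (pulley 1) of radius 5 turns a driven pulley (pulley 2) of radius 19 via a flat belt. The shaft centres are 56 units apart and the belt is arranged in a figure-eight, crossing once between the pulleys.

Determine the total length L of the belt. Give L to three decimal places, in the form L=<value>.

crossed belt: β = asin((r1+r2)/C) = asin(24/56) = 25.3769°
wrap1 = wrap2 = π + 2β = 230.7539°
tangent length = C·cosβ = 50.5964
L = (r1+r2)·wrap + 2·C·cosβ = 24·4.0274 + 2·50.5964 = 197.8508

L=197.851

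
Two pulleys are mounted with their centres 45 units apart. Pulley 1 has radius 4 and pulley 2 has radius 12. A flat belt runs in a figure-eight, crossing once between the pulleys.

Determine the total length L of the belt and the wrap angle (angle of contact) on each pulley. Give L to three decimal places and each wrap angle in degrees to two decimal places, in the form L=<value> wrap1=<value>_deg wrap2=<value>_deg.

L=146.017 wrap1=221.65_deg wrap2=221.65_deg

crossed belt: β = asin((r1+r2)/C) = asin(16/45) = 20.8275°
wrap1 = wrap2 = π + 2β = 221.6550°
tangent length = C·cosβ = 42.0595
L = (r1+r2)·wrap + 2·C·cosβ = 16·3.8686 + 2·42.0595 = 146.0167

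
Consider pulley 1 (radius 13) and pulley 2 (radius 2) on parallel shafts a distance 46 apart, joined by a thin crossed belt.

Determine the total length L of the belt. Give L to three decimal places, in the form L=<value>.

crossed belt: β = asin((r1+r2)/C) = asin(15/46) = 19.0314°
wrap1 = wrap2 = π + 2β = 218.0629°
tangent length = C·cosβ = 43.4856
L = (r1+r2)·wrap + 2·C·cosβ = 15·3.8059 + 2·43.4856 = 144.0600

L=144.060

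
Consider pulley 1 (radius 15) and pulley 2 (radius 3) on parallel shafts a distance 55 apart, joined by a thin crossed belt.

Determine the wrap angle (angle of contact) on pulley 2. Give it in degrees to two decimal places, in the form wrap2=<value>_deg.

wrap2=218.21_deg

crossed belt: β = asin((r1+r2)/C) = asin(18/55) = 19.1033°
wrap1 = wrap2 = π + 2β = 218.2066°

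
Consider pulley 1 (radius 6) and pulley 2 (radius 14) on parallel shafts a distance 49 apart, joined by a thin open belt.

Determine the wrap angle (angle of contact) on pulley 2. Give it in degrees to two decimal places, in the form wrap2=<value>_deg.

open belt: β = asin((r2−r1)/C) = asin(8/49) = 9.3965°
wrap1 = π − 2β = 161.2070°
wrap2 = π + 2β = 198.7930°

wrap2=198.79_deg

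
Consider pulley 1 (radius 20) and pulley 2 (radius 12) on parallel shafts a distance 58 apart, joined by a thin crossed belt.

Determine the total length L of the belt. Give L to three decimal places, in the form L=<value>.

L=234.682

crossed belt: β = asin((r1+r2)/C) = asin(32/58) = 33.4854°
wrap1 = wrap2 = π + 2β = 246.9708°
tangent length = C·cosβ = 48.3735
L = (r1+r2)·wrap + 2·C·cosβ = 32·4.3105 + 2·48.3735 = 234.6816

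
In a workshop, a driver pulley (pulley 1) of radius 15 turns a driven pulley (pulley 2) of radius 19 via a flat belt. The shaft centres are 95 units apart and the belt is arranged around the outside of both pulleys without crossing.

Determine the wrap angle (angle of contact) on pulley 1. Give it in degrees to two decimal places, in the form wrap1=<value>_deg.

wrap1=175.17_deg

open belt: β = asin((r2−r1)/C) = asin(4/95) = 2.4132°
wrap1 = π − 2β = 175.1737°
wrap2 = π + 2β = 184.8263°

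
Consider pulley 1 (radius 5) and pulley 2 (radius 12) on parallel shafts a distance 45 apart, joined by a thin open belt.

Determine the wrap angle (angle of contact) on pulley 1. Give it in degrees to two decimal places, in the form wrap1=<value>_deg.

open belt: β = asin((r2−r1)/C) = asin(7/45) = 8.9490°
wrap1 = π − 2β = 162.1020°
wrap2 = π + 2β = 197.8980°

wrap1=162.10_deg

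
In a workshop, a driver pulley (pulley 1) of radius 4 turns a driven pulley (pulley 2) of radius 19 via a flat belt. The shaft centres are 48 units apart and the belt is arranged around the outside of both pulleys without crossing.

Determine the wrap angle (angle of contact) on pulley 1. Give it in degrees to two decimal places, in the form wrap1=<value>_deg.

wrap1=143.58_deg

open belt: β = asin((r2−r1)/C) = asin(15/48) = 18.2100°
wrap1 = π − 2β = 143.5801°
wrap2 = π + 2β = 216.4199°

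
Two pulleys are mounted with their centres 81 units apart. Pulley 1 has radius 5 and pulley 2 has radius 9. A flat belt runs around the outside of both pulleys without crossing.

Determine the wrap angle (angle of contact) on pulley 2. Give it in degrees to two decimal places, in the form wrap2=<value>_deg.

open belt: β = asin((r2−r1)/C) = asin(4/81) = 2.8306°
wrap1 = π − 2β = 174.3389°
wrap2 = π + 2β = 185.6611°

wrap2=185.66_deg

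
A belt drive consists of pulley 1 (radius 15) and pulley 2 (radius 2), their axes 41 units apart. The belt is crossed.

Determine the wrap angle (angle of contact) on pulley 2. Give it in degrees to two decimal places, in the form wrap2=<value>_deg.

wrap2=228.99_deg

crossed belt: β = asin((r1+r2)/C) = asin(17/41) = 24.4963°
wrap1 = wrap2 = π + 2β = 228.9926°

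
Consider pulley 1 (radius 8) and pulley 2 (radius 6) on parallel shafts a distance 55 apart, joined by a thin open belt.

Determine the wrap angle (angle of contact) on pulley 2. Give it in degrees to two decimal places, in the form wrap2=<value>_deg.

open belt: β = asin((r2−r1)/C) = asin(-2/55) = -2.0839°
wrap1 = π − 2β = 184.1679°
wrap2 = π + 2β = 175.8321°

wrap2=175.83_deg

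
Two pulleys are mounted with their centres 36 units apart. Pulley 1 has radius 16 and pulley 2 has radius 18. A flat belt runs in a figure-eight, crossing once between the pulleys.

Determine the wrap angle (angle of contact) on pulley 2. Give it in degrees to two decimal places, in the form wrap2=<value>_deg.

wrap2=321.62_deg

crossed belt: β = asin((r1+r2)/C) = asin(34/36) = 70.8119°
wrap1 = wrap2 = π + 2β = 321.6237°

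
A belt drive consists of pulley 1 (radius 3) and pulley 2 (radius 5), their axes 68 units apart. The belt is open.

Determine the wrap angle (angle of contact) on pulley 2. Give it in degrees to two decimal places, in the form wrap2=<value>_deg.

open belt: β = asin((r2−r1)/C) = asin(2/68) = 1.6854°
wrap1 = π − 2β = 176.6292°
wrap2 = π + 2β = 183.3708°

wrap2=183.37_deg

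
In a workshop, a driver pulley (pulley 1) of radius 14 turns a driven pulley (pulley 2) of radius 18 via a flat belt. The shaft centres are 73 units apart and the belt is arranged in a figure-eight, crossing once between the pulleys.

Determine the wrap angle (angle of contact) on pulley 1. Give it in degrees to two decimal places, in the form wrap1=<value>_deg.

wrap1=232.00_deg

crossed belt: β = asin((r1+r2)/C) = asin(32/73) = 25.9990°
wrap1 = wrap2 = π + 2β = 231.9981°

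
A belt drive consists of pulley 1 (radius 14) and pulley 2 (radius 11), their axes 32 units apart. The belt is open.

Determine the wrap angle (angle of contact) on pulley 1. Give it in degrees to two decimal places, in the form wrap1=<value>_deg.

wrap1=190.76_deg

open belt: β = asin((r2−r1)/C) = asin(-3/32) = -5.3794°
wrap1 = π − 2β = 190.7588°
wrap2 = π + 2β = 169.2412°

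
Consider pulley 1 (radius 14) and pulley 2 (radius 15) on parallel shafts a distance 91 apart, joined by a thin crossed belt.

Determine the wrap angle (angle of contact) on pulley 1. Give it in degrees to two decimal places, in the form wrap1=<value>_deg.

crossed belt: β = asin((r1+r2)/C) = asin(29/91) = 18.5832°
wrap1 = wrap2 = π + 2β = 217.1664°

wrap1=217.17_deg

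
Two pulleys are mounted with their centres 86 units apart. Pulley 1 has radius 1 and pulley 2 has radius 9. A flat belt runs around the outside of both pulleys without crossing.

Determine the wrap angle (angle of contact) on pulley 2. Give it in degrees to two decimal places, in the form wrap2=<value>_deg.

wrap2=190.68_deg

open belt: β = asin((r2−r1)/C) = asin(8/86) = 5.3376°
wrap1 = π − 2β = 169.3249°
wrap2 = π + 2β = 190.6751°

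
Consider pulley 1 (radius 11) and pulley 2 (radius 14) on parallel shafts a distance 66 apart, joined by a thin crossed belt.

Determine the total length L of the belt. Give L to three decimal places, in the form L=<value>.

L=220.128

crossed belt: β = asin((r1+r2)/C) = asin(25/66) = 22.2586°
wrap1 = wrap2 = π + 2β = 224.5172°
tangent length = C·cosβ = 61.0819
L = (r1+r2)·wrap + 2·C·cosβ = 25·3.9186 + 2·61.0819 = 220.1280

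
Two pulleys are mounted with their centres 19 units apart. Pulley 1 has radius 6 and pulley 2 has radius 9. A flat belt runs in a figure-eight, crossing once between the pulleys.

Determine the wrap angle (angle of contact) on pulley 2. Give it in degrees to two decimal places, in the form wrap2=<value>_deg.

wrap2=284.27_deg

crossed belt: β = asin((r1+r2)/C) = asin(15/19) = 52.1364°
wrap1 = wrap2 = π + 2β = 284.2727°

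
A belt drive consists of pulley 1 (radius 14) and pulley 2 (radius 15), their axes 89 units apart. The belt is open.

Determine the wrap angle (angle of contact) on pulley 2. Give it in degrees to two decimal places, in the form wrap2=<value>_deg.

wrap2=181.29_deg

open belt: β = asin((r2−r1)/C) = asin(1/89) = 0.6438°
wrap1 = π − 2β = 178.7124°
wrap2 = π + 2β = 181.2876°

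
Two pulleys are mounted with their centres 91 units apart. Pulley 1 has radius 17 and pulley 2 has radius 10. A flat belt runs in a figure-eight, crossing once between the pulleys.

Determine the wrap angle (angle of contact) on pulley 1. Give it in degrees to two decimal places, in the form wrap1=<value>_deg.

wrap1=214.52_deg

crossed belt: β = asin((r1+r2)/C) = asin(27/91) = 17.2597°
wrap1 = wrap2 = π + 2β = 214.5194°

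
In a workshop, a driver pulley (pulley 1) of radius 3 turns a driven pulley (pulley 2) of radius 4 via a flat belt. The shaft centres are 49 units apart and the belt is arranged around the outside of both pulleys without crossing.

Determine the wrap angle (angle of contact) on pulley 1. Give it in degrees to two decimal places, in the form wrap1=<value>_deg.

wrap1=177.66_deg

open belt: β = asin((r2−r1)/C) = asin(1/49) = 1.1694°
wrap1 = π − 2β = 177.6612°
wrap2 = π + 2β = 182.3388°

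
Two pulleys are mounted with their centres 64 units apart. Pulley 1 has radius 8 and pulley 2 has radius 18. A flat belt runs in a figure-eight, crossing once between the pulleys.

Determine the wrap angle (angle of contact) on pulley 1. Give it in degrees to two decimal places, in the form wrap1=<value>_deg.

crossed belt: β = asin((r1+r2)/C) = asin(26/64) = 23.9695°
wrap1 = wrap2 = π + 2β = 227.9390°

wrap1=227.94_deg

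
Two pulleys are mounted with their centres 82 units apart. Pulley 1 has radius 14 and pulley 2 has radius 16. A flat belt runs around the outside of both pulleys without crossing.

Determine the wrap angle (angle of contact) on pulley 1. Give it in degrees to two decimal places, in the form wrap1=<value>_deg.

wrap1=177.20_deg

open belt: β = asin((r2−r1)/C) = asin(2/82) = 1.3976°
wrap1 = π − 2β = 177.2048°
wrap2 = π + 2β = 182.7952°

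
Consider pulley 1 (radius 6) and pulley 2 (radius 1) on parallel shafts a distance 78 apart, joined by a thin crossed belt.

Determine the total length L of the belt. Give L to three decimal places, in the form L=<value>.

crossed belt: β = asin((r1+r2)/C) = asin(7/78) = 5.1489°
wrap1 = wrap2 = π + 2β = 190.2977°
tangent length = C·cosβ = 77.6853
L = (r1+r2)·wrap + 2·C·cosβ = 7·3.3213 + 2·77.6853 = 178.6198

L=178.620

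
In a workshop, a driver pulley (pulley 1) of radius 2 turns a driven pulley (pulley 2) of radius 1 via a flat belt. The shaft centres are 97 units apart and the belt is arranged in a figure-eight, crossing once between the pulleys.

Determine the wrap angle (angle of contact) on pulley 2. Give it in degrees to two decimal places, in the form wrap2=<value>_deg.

wrap2=183.54_deg

crossed belt: β = asin((r1+r2)/C) = asin(3/97) = 1.7723°
wrap1 = wrap2 = π + 2β = 183.5446°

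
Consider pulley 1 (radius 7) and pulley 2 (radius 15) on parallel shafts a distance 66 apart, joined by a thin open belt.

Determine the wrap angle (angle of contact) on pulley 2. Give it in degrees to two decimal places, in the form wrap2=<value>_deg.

wrap2=193.92_deg

open belt: β = asin((r2−r1)/C) = asin(8/66) = 6.9621°
wrap1 = π − 2β = 166.0759°
wrap2 = π + 2β = 193.9241°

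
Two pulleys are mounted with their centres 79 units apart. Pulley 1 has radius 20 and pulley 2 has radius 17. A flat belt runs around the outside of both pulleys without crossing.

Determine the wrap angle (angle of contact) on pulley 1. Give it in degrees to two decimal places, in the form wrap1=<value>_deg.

open belt: β = asin((r2−r1)/C) = asin(-3/79) = -2.1763°
wrap1 = π − 2β = 184.3526°
wrap2 = π + 2β = 175.6474°

wrap1=184.35_deg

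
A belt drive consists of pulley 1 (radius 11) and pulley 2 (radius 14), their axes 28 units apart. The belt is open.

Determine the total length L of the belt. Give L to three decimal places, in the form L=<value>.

open belt: β = asin((r2−r1)/C) = asin(3/28) = 6.1506°
wrap1 = π − 2β = 167.6987°
wrap2 = π + 2β = 192.3013°
tangent length = C·cosβ = 27.8388
L = r1·wrap1 + r2·wrap2 + 2·C·cosβ = 11·2.9269 + 14·3.3563 + 2·27.8388 = 134.8616

L=134.862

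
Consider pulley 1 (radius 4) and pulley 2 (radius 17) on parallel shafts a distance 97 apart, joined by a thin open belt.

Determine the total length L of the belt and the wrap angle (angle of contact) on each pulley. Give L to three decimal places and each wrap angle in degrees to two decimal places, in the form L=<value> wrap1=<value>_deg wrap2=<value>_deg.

L=261.718 wrap1=164.60_deg wrap2=195.40_deg

open belt: β = asin((r2−r1)/C) = asin(13/97) = 7.7020°
wrap1 = π − 2β = 164.5960°
wrap2 = π + 2β = 195.4040°
tangent length = C·cosβ = 96.1249
L = r1·wrap1 + r2·wrap2 + 2·C·cosβ = 4·2.8727 + 17·3.4104 + 2·96.1249 = 261.7183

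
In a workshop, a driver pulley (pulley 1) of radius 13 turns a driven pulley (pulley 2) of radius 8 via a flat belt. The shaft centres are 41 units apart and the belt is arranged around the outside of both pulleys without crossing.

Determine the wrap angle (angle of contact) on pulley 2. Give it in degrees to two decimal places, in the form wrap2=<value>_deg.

wrap2=165.99_deg

open belt: β = asin((r2−r1)/C) = asin(-5/41) = -7.0047°
wrap1 = π − 2β = 194.0095°
wrap2 = π + 2β = 165.9905°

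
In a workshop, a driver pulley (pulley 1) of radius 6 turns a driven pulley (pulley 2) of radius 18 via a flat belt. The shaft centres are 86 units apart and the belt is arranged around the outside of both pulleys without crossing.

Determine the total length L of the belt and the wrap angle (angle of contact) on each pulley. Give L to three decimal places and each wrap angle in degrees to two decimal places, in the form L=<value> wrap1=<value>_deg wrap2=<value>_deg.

L=249.075 wrap1=163.96_deg wrap2=196.04_deg

open belt: β = asin((r2−r1)/C) = asin(12/86) = 8.0209°
wrap1 = π − 2β = 163.9581°
wrap2 = π + 2β = 196.0419°
tangent length = C·cosβ = 85.1587
L = r1·wrap1 + r2·wrap2 + 2·C·cosβ = 6·2.8616 + 18·3.4216 + 2·85.1587 = 249.0754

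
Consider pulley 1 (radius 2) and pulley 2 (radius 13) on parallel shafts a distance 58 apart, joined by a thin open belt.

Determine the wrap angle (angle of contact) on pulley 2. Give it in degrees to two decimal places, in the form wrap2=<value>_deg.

open belt: β = asin((r2−r1)/C) = asin(11/58) = 10.9327°
wrap1 = π − 2β = 158.1347°
wrap2 = π + 2β = 201.8653°

wrap2=201.87_deg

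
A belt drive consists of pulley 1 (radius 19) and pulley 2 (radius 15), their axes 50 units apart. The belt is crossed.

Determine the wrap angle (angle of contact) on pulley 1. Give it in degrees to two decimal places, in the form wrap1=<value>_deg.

crossed belt: β = asin((r1+r2)/C) = asin(34/50) = 42.8436°
wrap1 = wrap2 = π + 2β = 265.6873°

wrap1=265.69_deg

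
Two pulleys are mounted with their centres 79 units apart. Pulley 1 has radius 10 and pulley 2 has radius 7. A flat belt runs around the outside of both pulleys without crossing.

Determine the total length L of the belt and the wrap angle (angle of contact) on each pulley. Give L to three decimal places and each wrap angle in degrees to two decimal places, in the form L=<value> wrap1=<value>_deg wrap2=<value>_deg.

L=211.521 wrap1=184.35_deg wrap2=175.65_deg

open belt: β = asin((r2−r1)/C) = asin(-3/79) = -2.1763°
wrap1 = π − 2β = 184.3526°
wrap2 = π + 2β = 175.6474°
tangent length = C·cosβ = 78.9430
L = r1·wrap1 + r2·wrap2 + 2·C·cosβ = 10·3.2176 + 7·3.0656 + 2·78.9430 = 211.5210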